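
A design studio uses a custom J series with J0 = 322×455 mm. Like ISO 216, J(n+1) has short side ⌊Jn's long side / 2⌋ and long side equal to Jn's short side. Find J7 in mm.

28 × 40 mm

J1 = 227 × 322 mm (from J0 by 1 halving).
J2: ⌊322/2⌋ × 227 = 161 × 227 mm
J3: ⌊227/2⌋ × 161 = 113 × 161 mm
J4: ⌊161/2⌋ × 113 = 80 × 113 mm
J5: ⌊113/2⌋ × 80 = 56 × 80 mm
J6: ⌊80/2⌋ × 56 = 40 × 56 mm
J7: ⌊56/2⌋ × 40 = 28 × 40 mm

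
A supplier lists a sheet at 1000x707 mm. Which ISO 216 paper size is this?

B1 (707 × 1000 mm)

Aspect ratio 1000/707 ≈ 1.414 — close to the ISO √2 ≈ 1.414.
In the B-series (B0 = 1000 × 1414 mm): B1 = 707 × 1000 mm.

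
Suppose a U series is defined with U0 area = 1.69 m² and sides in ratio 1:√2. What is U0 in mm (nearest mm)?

1093 × 1546 mm

Let the short side be w mm. Then w · w√2 = 1.69 m² = 1,690,000 mm².
w² = 1,690,000/√2, so w ≈ 1093.2 mm; long side = w√2 ≈ 1546.0 mm.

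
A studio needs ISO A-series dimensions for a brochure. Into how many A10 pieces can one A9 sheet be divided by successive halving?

2

A9 = 37 × 52 mm; A10 = 26 × 37 mm.
Each halving step doubles the count; 1 step from A9 to A10.
2^1 = 2.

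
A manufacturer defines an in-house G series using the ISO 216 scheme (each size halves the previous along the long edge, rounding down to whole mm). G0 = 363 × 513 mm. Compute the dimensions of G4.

G1: ⌊513/2⌋ × 363 = 256 × 363 mm
G2: ⌊363/2⌋ × 256 = 181 × 256 mm
G3: ⌊256/2⌋ × 181 = 128 × 181 mm
G4: ⌊181/2⌋ × 128 = 90 × 128 mm

90 × 128 mm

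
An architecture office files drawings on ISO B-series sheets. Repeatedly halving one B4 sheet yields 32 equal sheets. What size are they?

B9

32 = 2^5, so 5 halving steps.
B4 → B5 → … → B9 after 5 steps.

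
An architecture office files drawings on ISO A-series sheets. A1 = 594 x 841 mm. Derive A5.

148 × 210 mm

A2: ⌊841/2⌋ × 594 = 420 × 594 mm
A3: ⌊594/2⌋ × 420 = 297 × 420 mm
A4: ⌊420/2⌋ × 297 = 210 × 297 mm
A5: ⌊297/2⌋ × 210 = 148 × 210 mm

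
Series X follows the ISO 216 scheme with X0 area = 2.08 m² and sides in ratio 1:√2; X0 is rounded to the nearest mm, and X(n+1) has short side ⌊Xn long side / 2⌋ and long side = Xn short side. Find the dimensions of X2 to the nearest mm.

Let X0's short side be w mm. w · w√2 = 2.08 m² = 2,080,000 mm², so w ≈ 1212.8 mm and w√2 ≈ 1715.1 mm → X0 = 1213 × 1715 mm.
X1: ⌊1715/2⌋ × 1213 = 857 × 1213 mm
X2: ⌊1213/2⌋ × 857 = 606 × 857 mm

606 × 857 mm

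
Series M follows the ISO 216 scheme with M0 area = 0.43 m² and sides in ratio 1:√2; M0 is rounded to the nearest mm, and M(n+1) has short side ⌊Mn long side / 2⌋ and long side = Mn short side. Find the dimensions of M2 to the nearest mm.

Let M0's short side be w mm. w · w√2 = 0.43 m² = 430,000 mm², so w ≈ 551.4 mm and w√2 ≈ 779.8 mm → M0 = 551 × 780 mm.
M1: ⌊780/2⌋ × 551 = 390 × 551 mm
M2: ⌊551/2⌋ × 390 = 275 × 390 mm

275 × 390 mm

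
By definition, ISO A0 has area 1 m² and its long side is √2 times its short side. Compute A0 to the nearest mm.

Let the short side be w mm. Then the long side is w√2 and w · w√2 = 10⁶ mm².
w² = 10⁶/√2, so w = 1000 / 2^(1/4) ≈ 840.9 mm; long side = 1000 · 2^(1/4) ≈ 1189.2 mm.

841 × 1189 mm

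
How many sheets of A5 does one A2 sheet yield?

A2 = 420 × 594 mm; A5 = 148 × 210 mm.
Each halving step doubles the count; 3 steps from A2 to A5.
2^3 = 8.

8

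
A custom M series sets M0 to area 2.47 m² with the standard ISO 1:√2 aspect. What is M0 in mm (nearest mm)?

Let the short side be w mm. Then w · w√2 = 2.47 m² = 2,470,000 mm².
w² = 2,470,000/√2, so w ≈ 1321.6 mm; long side = w√2 ≈ 1869.0 mm.

1322 × 1869 mm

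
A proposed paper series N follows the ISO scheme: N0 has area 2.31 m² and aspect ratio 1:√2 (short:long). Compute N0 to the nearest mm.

1278 × 1807 mm

Let the short side be w mm. Then w · w√2 = 2.31 m² = 2,310,000 mm².
w² = 2,310,000/√2, so w ≈ 1278.1 mm; long side = w√2 ≈ 1807.4 mm.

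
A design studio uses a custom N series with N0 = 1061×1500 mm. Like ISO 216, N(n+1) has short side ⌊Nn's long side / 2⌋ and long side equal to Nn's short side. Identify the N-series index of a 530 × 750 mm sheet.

N2

N0: 1061 × 1500 mm
N1: 750 × 1061 mm
N2: 530 × 750 mm
N3: 375 × 530 mm
→ matches N2.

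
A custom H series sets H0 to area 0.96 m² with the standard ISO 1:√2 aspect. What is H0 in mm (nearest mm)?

Let the short side be w mm. Then w · w√2 = 0.96 m² = 960,000 mm².
w² = 960,000/√2, so w ≈ 823.9 mm; long side = w√2 ≈ 1165.2 mm.

824 × 1165 mm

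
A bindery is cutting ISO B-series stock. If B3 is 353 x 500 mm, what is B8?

62 × 88 mm

B4: ⌊500/2⌋ × 353 = 250 × 353 mm
B5: ⌊353/2⌋ × 250 = 176 × 250 mm
B6: ⌊250/2⌋ × 176 = 125 × 176 mm
B7: ⌊176/2⌋ × 125 = 88 × 125 mm
B8: ⌊125/2⌋ × 88 = 62 × 88 mm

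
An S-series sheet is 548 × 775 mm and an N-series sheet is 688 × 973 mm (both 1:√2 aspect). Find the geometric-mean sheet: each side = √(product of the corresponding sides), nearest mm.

614 × 868 mm

Short side: √(548 · 688) = √377024 ≈ 614.0 → 614 mm
Long side: √(775 · 973) = √754075 ≈ 868.4 → 868 mm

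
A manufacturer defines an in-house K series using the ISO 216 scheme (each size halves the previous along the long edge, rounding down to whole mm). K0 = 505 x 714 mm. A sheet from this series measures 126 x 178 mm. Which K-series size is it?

K0: 505 × 714 mm
K1: 357 × 505 mm
K2: 252 × 357 mm
K3: 178 × 252 mm
K4: 126 × 178 mm
K5: 89 × 126 mm
→ matches K4.

K4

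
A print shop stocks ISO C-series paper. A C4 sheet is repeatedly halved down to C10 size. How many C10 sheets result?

C4 = 229 × 324 mm; C10 = 28 × 40 mm.
Each halving step doubles the count; 6 steps from C4 to C10.
2^6 = 64.

64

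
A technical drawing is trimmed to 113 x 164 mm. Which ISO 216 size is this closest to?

Aspect ratio 164/113 ≈ 1.451 (ISO target is √2 ≈ 1.414).
In the C-series (envelope sizes, between A and B): C6 = 114 × 162 mm.
Off by 3 mm total — nearest standard size.

C6 (114 × 162 mm)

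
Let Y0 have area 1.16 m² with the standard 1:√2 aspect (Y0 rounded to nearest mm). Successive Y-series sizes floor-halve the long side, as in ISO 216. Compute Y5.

Let Y0's short side be w mm. w · w√2 = 1.16 m² = 1,160,000 mm², so w ≈ 905.7 mm and w√2 ≈ 1280.8 mm → Y0 = 906 × 1281 mm.
Y1: ⌊1281/2⌋ × 906 = 640 × 906 mm
Y2: ⌊906/2⌋ × 640 = 453 × 640 mm
Y3: ⌊640/2⌋ × 453 = 320 × 453 mm
Y4: ⌊453/2⌋ × 320 = 226 × 320 mm
Y5: ⌊320/2⌋ × 226 = 160 × 226 mm

160 × 226 mm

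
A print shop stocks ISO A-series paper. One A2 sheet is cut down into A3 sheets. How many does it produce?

2

A2 = 420 × 594 mm; A3 = 297 × 420 mm.
Each halving step doubles the count; 1 step from A2 to A3.
2^1 = 2.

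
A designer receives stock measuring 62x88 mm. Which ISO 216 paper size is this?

Aspect ratio 88/62 ≈ 1.419 — close to the ISO √2 ≈ 1.414.
In the B-series (B0 = 1000 × 1414 mm): B8 = 62 × 88 mm.

B8 (62 × 88 mm)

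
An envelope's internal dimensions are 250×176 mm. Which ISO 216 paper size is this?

B5 (176 × 250 mm)

Aspect ratio 250/176 ≈ 1.420 — close to the ISO √2 ≈ 1.414.
In the B-series (B0 = 1000 × 1414 mm): B5 = 176 × 250 mm.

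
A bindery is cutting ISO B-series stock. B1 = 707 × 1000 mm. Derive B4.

250 × 353 mm

B2: ⌊1000/2⌋ × 707 = 500 × 707 mm
B3: ⌊707/2⌋ × 500 = 353 × 500 mm
B4: ⌊500/2⌋ × 353 = 250 × 353 mm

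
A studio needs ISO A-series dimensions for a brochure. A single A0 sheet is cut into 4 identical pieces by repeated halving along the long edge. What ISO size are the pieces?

A2

4 = 2^2, so 2 halving steps.
A0 → A1 → … → A2 after 2 steps.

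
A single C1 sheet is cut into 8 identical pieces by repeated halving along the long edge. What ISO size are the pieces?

C4

8 = 2^3, so 3 halving steps.
C1 → C2 → … → C4 after 3 steps.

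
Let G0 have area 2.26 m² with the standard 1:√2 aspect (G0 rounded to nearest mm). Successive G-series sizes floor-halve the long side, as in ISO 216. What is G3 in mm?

447 × 632 mm

Let G0's short side be w mm. w · w√2 = 2.26 m² = 2,260,000 mm², so w ≈ 1264.1 mm and w√2 ≈ 1787.8 mm → G0 = 1264 × 1788 mm.
G1: ⌊1788/2⌋ × 1264 = 894 × 1264 mm
G2: ⌊1264/2⌋ × 894 = 632 × 894 mm
G3: ⌊894/2⌋ × 632 = 447 × 632 mm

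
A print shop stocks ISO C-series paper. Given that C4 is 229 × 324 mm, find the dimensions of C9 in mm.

40 × 57 mm

C5: ⌊324/2⌋ × 229 = 162 × 229 mm
C6: ⌊229/2⌋ × 162 = 114 × 162 mm
C7: ⌊162/2⌋ × 114 = 81 × 114 mm
C8: ⌊114/2⌋ × 81 = 57 × 81 mm
C9: ⌊81/2⌋ × 57 = 40 × 57 mm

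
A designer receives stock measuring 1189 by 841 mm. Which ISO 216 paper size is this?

Aspect ratio 1189/841 ≈ 1.414 — close to the ISO √2 ≈ 1.414.
In the A-series (A0 area = 1 m²): A0 = 841 × 1189 mm.

A0 (841 × 1189 mm)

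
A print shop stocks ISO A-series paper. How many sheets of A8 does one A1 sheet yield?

Each ISO step halves the sheet: 1 × A1 → 2 × A2 → 4 × A3 → 8 × A4 → …
From A1 to A8 is 7 halving steps: 2^7 = 128.

128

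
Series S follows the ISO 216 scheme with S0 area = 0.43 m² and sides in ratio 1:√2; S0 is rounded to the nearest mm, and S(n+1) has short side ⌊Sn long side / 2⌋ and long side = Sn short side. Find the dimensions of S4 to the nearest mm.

137 × 195 mm

Let S0's short side be w mm. w · w√2 = 0.43 m² = 430,000 mm², so w ≈ 551.4 mm and w√2 ≈ 779.8 mm → S0 = 551 × 780 mm.
S1: ⌊780/2⌋ × 551 = 390 × 551 mm
S2: ⌊551/2⌋ × 390 = 275 × 390 mm
S3: ⌊390/2⌋ × 275 = 195 × 275 mm
S4: ⌊275/2⌋ × 195 = 137 × 195 mm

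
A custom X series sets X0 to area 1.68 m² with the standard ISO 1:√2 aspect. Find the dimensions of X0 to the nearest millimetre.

1090 × 1541 mm

Let the short side be w mm. Then w · w√2 = 1.68 m² = 1,680,000 mm².
w² = 1,680,000/√2, so w ≈ 1089.9 mm; long side = w√2 ≈ 1541.4 mm.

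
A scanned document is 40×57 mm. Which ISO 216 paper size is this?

C9 (40 × 57 mm)

Aspect ratio 57/40 ≈ 1.425 — close to the ISO √2 ≈ 1.414.
In the C-series (envelope sizes, between A and B): C9 = 40 × 57 mm.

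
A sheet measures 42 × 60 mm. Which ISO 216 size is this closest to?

Aspect ratio 60/42 ≈ 1.429 — close to the ISO √2 ≈ 1.414.
In the B-series (B0 = 1000 × 1414 mm): B9 = 44 × 62 mm.
Off by 4 mm total — nearest standard size.

B9 (44 × 62 mm)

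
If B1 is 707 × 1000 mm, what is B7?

88 × 125 mm

B2: ⌊1000/2⌋ × 707 = 500 × 707 mm
B3: ⌊707/2⌋ × 500 = 353 × 500 mm
B4: ⌊500/2⌋ × 353 = 250 × 353 mm
B5: ⌊353/2⌋ × 250 = 176 × 250 mm
B6: ⌊250/2⌋ × 176 = 125 × 176 mm
B7: ⌊176/2⌋ × 125 = 88 × 125 mm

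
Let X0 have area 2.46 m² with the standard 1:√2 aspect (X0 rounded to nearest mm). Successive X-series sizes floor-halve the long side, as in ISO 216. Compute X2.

659 × 932 mm

Let X0's short side be w mm. w · w√2 = 2.46 m² = 2,460,000 mm², so w ≈ 1318.9 mm and w√2 ≈ 1865.2 mm → X0 = 1319 × 1865 mm.
X1: ⌊1865/2⌋ × 1319 = 932 × 1319 mm
X2: ⌊1319/2⌋ × 932 = 659 × 932 mm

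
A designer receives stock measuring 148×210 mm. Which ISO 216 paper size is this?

A5 (148 × 210 mm)

Aspect ratio 210/148 ≈ 1.419 — close to the ISO √2 ≈ 1.414.
In the A-series (A0 area = 1 m²): A5 = 148 × 210 mm.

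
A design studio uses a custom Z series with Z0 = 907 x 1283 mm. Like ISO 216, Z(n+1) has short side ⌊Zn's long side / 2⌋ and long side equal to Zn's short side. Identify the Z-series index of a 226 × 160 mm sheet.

Z0: 907 × 1283 mm
Z1: 641 × 907 mm
Z2: 453 × 641 mm
Z3: 320 × 453 mm
Z4: 226 × 320 mm
Z5: 160 × 226 mm
Z6: 113 × 160 mm
→ matches Z5.

Z5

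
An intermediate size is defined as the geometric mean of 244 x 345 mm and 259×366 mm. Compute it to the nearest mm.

251 × 355 mm

Short side: √(244 · 259) = √63196 ≈ 251.4 → 251 mm
Long side: √(345 · 366) = √126270 ≈ 355.3 → 355 mm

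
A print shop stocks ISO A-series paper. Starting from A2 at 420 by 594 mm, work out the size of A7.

74 × 105 mm

A3: ⌊594/2⌋ × 420 = 297 × 420 mm
A4: ⌊420/2⌋ × 297 = 210 × 297 mm
A5: ⌊297/2⌋ × 210 = 148 × 210 mm
A6: ⌊210/2⌋ × 148 = 105 × 148 mm
A7: ⌊148/2⌋ × 105 = 74 × 105 mm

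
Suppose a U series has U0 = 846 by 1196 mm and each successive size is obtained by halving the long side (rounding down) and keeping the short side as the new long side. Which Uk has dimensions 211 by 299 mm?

U0: 846 × 1196 mm
U1: 598 × 846 mm
U2: 423 × 598 mm
U3: 299 × 423 mm
U4: 211 × 299 mm
U5: 149 × 211 mm
→ matches U4.

U4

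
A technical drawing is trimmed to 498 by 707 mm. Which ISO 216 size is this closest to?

B2 (500 × 707 mm)

Aspect ratio 707/498 ≈ 1.420 — close to the ISO √2 ≈ 1.414.
In the B-series (B0 = 1000 × 1414 mm): B2 = 500 × 707 mm.
Off by 2 mm total — nearest standard size.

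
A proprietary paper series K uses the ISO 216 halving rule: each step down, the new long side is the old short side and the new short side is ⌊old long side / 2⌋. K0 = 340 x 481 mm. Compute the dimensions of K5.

K1: ⌊481/2⌋ × 340 = 240 × 340 mm
K2: ⌊340/2⌋ × 240 = 170 × 240 mm
K3: ⌊240/2⌋ × 170 = 120 × 170 mm
K4: ⌊170/2⌋ × 120 = 85 × 120 mm
K5: ⌊120/2⌋ × 85 = 60 × 85 mm

60 × 85 mm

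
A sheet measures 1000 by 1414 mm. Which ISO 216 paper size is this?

Aspect ratio 1414/1000 ≈ 1.414 — close to the ISO √2 ≈ 1.414.
In the B-series (B0 = 1000 × 1414 mm): B0 = 1000 × 1414 mm.

B0 (1000 × 1414 mm)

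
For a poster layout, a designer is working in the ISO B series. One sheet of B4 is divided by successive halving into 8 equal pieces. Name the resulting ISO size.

8 = 2^3, so 3 halving steps.
B4 → B5 → … → B7 after 3 steps.

B7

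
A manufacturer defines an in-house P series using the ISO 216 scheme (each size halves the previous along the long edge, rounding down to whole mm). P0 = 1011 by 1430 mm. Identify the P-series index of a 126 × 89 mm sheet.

P7

P0: 1011 × 1430 mm
P1: 715 × 1011 mm
P2: 505 × 715 mm
P3: 357 × 505 mm
P4: 252 × 357 mm
P5: 178 × 252 mm
P6: 126 × 178 mm
P7: 89 × 126 mm
P8: 63 × 89 mm
→ matches P7.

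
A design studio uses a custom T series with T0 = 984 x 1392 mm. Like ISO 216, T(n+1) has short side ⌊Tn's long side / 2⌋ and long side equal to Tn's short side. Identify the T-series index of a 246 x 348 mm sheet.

T4

T0: 984 × 1392 mm
T1: 696 × 984 mm
T2: 492 × 696 mm
T3: 348 × 492 mm
T4: 246 × 348 mm
T5: 174 × 246 mm
→ matches T4.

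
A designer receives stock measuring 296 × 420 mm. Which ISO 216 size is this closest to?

A3 (297 × 420 mm)

Aspect ratio 420/296 ≈ 1.419 — close to the ISO √2 ≈ 1.414.
In the A-series (A0 area = 1 m²): A3 = 297 × 420 mm.
Off by 1 mm total — nearest standard size.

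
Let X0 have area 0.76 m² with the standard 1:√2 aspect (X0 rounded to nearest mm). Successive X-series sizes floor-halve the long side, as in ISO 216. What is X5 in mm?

129 × 183 mm

Let X0's short side be w mm. w · w√2 = 0.76 m² = 760,000 mm², so w ≈ 733.1 mm and w√2 ≈ 1036.7 mm → X0 = 733 × 1037 mm.
X1: ⌊1037/2⌋ × 733 = 518 × 733 mm
X2: ⌊733/2⌋ × 518 = 366 × 518 mm
X3: ⌊518/2⌋ × 366 = 259 × 366 mm
X4: ⌊366/2⌋ × 259 = 183 × 259 mm
X5: ⌊259/2⌋ × 183 = 129 × 183 mm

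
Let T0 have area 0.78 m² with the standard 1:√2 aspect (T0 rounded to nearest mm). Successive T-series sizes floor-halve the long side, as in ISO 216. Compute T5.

131 × 185 mm

Let T0's short side be w mm. w · w√2 = 0.78 m² = 780,000 mm², so w ≈ 742.7 mm and w√2 ≈ 1050.3 mm → T0 = 743 × 1050 mm.
T1: ⌊1050/2⌋ × 743 = 525 × 743 mm
T2: ⌊743/2⌋ × 525 = 371 × 525 mm
T3: ⌊525/2⌋ × 371 = 262 × 371 mm
T4: ⌊371/2⌋ × 262 = 185 × 262 mm
T5: ⌊262/2⌋ × 185 = 131 × 185 mm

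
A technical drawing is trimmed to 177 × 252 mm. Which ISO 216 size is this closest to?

B5 (176 × 250 mm)

Aspect ratio 252/177 ≈ 1.424 — close to the ISO √2 ≈ 1.414.
In the B-series (B0 = 1000 × 1414 mm): B5 = 176 × 250 mm.
Off by 3 mm total — nearest standard size.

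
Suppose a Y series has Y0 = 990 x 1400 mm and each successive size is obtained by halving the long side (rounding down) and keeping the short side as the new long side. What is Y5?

Y1: ⌊1400/2⌋ × 990 = 700 × 990 mm
Y2: ⌊990/2⌋ × 700 = 495 × 700 mm
Y3: ⌊700/2⌋ × 495 = 350 × 495 mm
Y4: ⌊495/2⌋ × 350 = 247 × 350 mm
Y5: ⌊350/2⌋ × 247 = 175 × 247 mm

175 × 247 mm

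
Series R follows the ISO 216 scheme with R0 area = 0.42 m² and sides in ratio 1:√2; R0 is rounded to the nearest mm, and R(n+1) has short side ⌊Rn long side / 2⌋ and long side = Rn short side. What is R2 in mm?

Let R0's short side be w mm. w · w√2 = 0.42 m² = 420,000 mm², so w ≈ 545.0 mm and w√2 ≈ 770.7 mm → R0 = 545 × 771 mm.
R1: ⌊771/2⌋ × 545 = 385 × 545 mm
R2: ⌊545/2⌋ × 385 = 272 × 385 mm

272 × 385 mm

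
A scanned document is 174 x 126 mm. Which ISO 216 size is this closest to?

B6 (125 × 176 mm)

Aspect ratio 174/126 ≈ 1.381 (ISO target is √2 ≈ 1.414).
In the B-series (B0 = 1000 × 1414 mm): B6 = 125 × 176 mm.
Off by 3 mm total — nearest standard size.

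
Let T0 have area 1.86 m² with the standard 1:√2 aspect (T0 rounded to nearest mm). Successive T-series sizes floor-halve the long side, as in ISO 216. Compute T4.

286 × 405 mm

Let T0's short side be w mm. w · w√2 = 1.86 m² = 1,860,000 mm², so w ≈ 1146.8 mm and w√2 ≈ 1621.9 mm → T0 = 1147 × 1622 mm.
T1: ⌊1622/2⌋ × 1147 = 811 × 1147 mm
T2: ⌊1147/2⌋ × 811 = 573 × 811 mm
T3: ⌊811/2⌋ × 573 = 405 × 573 mm
T4: ⌊573/2⌋ × 405 = 286 × 405 mm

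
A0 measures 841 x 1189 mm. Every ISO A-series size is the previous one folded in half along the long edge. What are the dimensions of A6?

105 × 148 mm

A1: ⌊1189/2⌋ × 841 = 594 × 841 mm
A2: ⌊841/2⌋ × 594 = 420 × 594 mm
A3: ⌊594/2⌋ × 420 = 297 × 420 mm
A4: ⌊420/2⌋ × 297 = 210 × 297 mm
A5: ⌊297/2⌋ × 210 = 148 × 210 mm
A6: ⌊210/2⌋ × 148 = 105 × 148 mm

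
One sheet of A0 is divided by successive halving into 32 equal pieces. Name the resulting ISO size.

32 = 2^5, so 5 halving steps.
A0 → A1 → … → A5 after 5 steps.

A5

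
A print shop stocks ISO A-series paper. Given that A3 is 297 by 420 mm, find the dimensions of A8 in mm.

52 × 74 mm

A4: ⌊420/2⌋ × 297 = 210 × 297 mm
A5: ⌊297/2⌋ × 210 = 148 × 210 mm
A6: ⌊210/2⌋ × 148 = 105 × 148 mm
A7: ⌊148/2⌋ × 105 = 74 × 105 mm
A8: ⌊105/2⌋ × 74 = 52 × 74 mm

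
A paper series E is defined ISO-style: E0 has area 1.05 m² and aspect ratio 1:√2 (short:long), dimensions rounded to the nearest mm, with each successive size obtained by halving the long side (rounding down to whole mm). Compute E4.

215 × 304 mm

Let E0's short side be w mm. w · w√2 = 1.05 m² = 1,050,000 mm², so w ≈ 861.7 mm and w√2 ≈ 1218.6 mm → E0 = 862 × 1219 mm.
E1: ⌊1219/2⌋ × 862 = 609 × 862 mm
E2: ⌊862/2⌋ × 609 = 431 × 609 mm
E3: ⌊609/2⌋ × 431 = 304 × 431 mm
E4: ⌊431/2⌋ × 304 = 215 × 304 mm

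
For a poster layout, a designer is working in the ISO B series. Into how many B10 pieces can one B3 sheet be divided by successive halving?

Each ISO step halves the sheet: 1 × B3 → 2 × B4 → 4 × B5 → 8 × B6 → …
From B3 to B10 is 7 halving steps: 2^7 = 128.

128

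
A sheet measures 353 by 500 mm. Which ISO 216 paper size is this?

B3 (353 × 500 mm)

Aspect ratio 500/353 ≈ 1.416 — close to the ISO √2 ≈ 1.414.
In the B-series (B0 = 1000 × 1414 mm): B3 = 353 × 500 mm.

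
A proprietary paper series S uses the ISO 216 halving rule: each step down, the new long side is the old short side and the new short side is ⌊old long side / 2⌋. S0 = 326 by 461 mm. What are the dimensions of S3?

S1: ⌊461/2⌋ × 326 = 230 × 326 mm
S2: ⌊326/2⌋ × 230 = 163 × 230 mm
S3: ⌊230/2⌋ × 163 = 115 × 163 mm

115 × 163 mm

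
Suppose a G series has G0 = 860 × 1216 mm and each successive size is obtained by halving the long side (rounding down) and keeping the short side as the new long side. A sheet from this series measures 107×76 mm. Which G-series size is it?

G7

G0: 860 × 1216 mm
G1: 608 × 860 mm
G2: 430 × 608 mm
G3: 304 × 430 mm
G4: 215 × 304 mm
G5: 152 × 215 mm
G6: 107 × 152 mm
G7: 76 × 107 mm
G8: 53 × 76 mm
→ matches G7.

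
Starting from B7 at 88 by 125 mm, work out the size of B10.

31 × 44 mm

B8: ⌊125/2⌋ × 88 = 62 × 88 mm
B9: ⌊88/2⌋ × 62 = 44 × 62 mm
B10: ⌊62/2⌋ × 44 = 31 × 44 mm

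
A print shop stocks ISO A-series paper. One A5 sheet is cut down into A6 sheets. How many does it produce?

2

Each ISO step halves the sheet: 1 × A5 → 2 × A6
From A5 to A6 is 1 halving step: 2^1 = 2.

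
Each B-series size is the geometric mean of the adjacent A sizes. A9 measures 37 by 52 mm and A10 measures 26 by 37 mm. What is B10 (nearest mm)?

Short side: √(37 · 26) = √962 ≈ 31.0 → 31 mm
Long side: √(52 · 37) = √1924 ≈ 43.9 → 44 mm

31 × 44 mm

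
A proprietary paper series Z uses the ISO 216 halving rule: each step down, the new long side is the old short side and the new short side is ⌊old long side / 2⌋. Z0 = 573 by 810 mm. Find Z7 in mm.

Z1 = 405 × 573 mm (from Z0 by 1 halving).
Z2: ⌊573/2⌋ × 405 = 286 × 405 mm
Z3: ⌊405/2⌋ × 286 = 202 × 286 mm
Z4: ⌊286/2⌋ × 202 = 143 × 202 mm
Z5: ⌊202/2⌋ × 143 = 101 × 143 mm
Z6: ⌊143/2⌋ × 101 = 71 × 101 mm
Z7: ⌊101/2⌋ × 71 = 50 × 71 mm

50 × 71 mm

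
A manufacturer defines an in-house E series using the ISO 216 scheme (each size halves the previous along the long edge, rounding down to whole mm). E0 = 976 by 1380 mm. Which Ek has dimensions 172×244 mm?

E5

E0: 976 × 1380 mm
E1: 690 × 976 mm
E2: 488 × 690 mm
E3: 345 × 488 mm
E4: 244 × 345 mm
E5: 172 × 244 mm
E6: 122 × 172 mm
→ matches E5.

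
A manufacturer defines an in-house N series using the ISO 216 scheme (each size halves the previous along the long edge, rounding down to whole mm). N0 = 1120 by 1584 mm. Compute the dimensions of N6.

N1: ⌊1584/2⌋ × 1120 = 792 × 1120 mm
N2: ⌊1120/2⌋ × 792 = 560 × 792 mm
N3: ⌊792/2⌋ × 560 = 396 × 560 mm
N4: ⌊560/2⌋ × 396 = 280 × 396 mm
N5: ⌊396/2⌋ × 280 = 198 × 280 mm
N6: ⌊280/2⌋ × 198 = 140 × 198 mm

140 × 198 mm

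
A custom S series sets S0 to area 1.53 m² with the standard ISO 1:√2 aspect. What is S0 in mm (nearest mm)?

Let the short side be w mm. Then w · w√2 = 1.53 m² = 1,530,000 mm².
w² = 1,530,000/√2, so w ≈ 1040.1 mm; long side = w√2 ≈ 1471.0 mm.

1040 × 1471 mm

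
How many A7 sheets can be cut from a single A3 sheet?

Each ISO step halves the sheet: 1 × A3 → 2 × A4 → 4 × A5 → 8 × A6 → …
From A3 to A7 is 4 halving steps: 2^4 = 16.

16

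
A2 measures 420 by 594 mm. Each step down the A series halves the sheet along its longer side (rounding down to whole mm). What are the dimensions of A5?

148 × 210 mm

A3: ⌊594/2⌋ × 420 = 297 × 420 mm
A4: ⌊420/2⌋ × 297 = 210 × 297 mm
A5: ⌊297/2⌋ × 210 = 148 × 210 mm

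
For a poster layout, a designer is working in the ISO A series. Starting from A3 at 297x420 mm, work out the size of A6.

105 × 148 mm

A4: ⌊420/2⌋ × 297 = 210 × 297 mm
A5: ⌊297/2⌋ × 210 = 148 × 210 mm
A6: ⌊210/2⌋ × 148 = 105 × 148 mm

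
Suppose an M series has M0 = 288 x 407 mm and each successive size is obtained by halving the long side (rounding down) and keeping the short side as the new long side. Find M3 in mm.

M1: ⌊407/2⌋ × 288 = 203 × 288 mm
M2: ⌊288/2⌋ × 203 = 144 × 203 mm
M3: ⌊203/2⌋ × 144 = 101 × 144 mm

101 × 144 mm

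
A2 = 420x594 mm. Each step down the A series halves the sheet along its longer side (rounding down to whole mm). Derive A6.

A3: ⌊594/2⌋ × 420 = 297 × 420 mm
A4: ⌊420/2⌋ × 297 = 210 × 297 mm
A5: ⌊297/2⌋ × 210 = 148 × 210 mm
A6: ⌊210/2⌋ × 148 = 105 × 148 mm

105 × 148 mm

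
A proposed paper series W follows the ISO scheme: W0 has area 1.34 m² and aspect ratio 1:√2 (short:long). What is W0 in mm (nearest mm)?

Let the short side be w mm. Then w · w√2 = 1.34 m² = 1,340,000 mm².
w² = 1,340,000/√2, so w ≈ 973.4 mm; long side = w√2 ≈ 1376.6 mm.

973 × 1377 mm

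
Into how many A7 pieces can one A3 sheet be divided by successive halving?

16

A3 = 297 × 420 mm; A7 = 74 × 105 mm.
Each halving step doubles the count; 4 steps from A3 to A7.
2^4 = 16.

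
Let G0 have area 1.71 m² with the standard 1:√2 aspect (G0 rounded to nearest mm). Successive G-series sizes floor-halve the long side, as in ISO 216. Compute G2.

Let G0's short side be w mm. w · w√2 = 1.71 m² = 1,710,000 mm², so w ≈ 1099.6 mm and w√2 ≈ 1555.1 mm → G0 = 1100 × 1555 mm.
G1: ⌊1555/2⌋ × 1100 = 777 × 1100 mm
G2: ⌊1100/2⌋ × 777 = 550 × 777 mm

550 × 777 mm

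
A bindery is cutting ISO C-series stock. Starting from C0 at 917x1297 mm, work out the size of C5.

162 × 229 mm

C1: ⌊1297/2⌋ × 917 = 648 × 917 mm
C2: ⌊917/2⌋ × 648 = 458 × 648 mm
C3: ⌊648/2⌋ × 458 = 324 × 458 mm
C4: ⌊458/2⌋ × 324 = 229 × 324 mm
C5: ⌊324/2⌋ × 229 = 162 × 229 mm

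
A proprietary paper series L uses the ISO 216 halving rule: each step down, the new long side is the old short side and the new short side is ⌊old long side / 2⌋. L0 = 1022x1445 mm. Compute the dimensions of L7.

L1 = 722 × 1022 mm (from L0 by 1 halving).
L2: ⌊1022/2⌋ × 722 = 511 × 722 mm
L3: ⌊722/2⌋ × 511 = 361 × 511 mm
L4: ⌊511/2⌋ × 361 = 255 × 361 mm
L5: ⌊361/2⌋ × 255 = 180 × 255 mm
L6: ⌊255/2⌋ × 180 = 127 × 180 mm
L7: ⌊180/2⌋ × 127 = 90 × 127 mm

90 × 127 mm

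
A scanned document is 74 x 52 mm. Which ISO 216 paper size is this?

A8 (52 × 74 mm)

Aspect ratio 74/52 ≈ 1.423 — close to the ISO √2 ≈ 1.414.
In the A-series (A0 area = 1 m²): A8 = 52 × 74 mm.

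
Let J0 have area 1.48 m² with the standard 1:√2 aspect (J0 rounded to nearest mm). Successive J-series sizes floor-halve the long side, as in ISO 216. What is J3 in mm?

Let J0's short side be w mm. w · w√2 = 1.48 m² = 1,480,000 mm², so w ≈ 1023.0 mm and w√2 ≈ 1446.7 mm → J0 = 1023 × 1447 mm.
J1: ⌊1447/2⌋ × 1023 = 723 × 1023 mm
J2: ⌊1023/2⌋ × 723 = 511 × 723 mm
J3: ⌊723/2⌋ × 511 = 361 × 511 mm

361 × 511 mm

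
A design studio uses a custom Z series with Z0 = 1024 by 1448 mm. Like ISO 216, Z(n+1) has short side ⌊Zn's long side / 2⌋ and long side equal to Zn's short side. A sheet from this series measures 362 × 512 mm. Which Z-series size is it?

Z3

Z0: 1024 × 1448 mm
Z1: 724 × 1024 mm
Z2: 512 × 724 mm
Z3: 362 × 512 mm
Z4: 256 × 362 mm
→ matches Z3.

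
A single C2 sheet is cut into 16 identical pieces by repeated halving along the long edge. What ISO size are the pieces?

C6

16 = 2^4, so 4 halving steps.
C2 → C3 → … → C6 after 4 steps.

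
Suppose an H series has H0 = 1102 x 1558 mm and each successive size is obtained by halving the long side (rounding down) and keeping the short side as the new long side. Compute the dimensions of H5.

194 × 275 mm

H1: ⌊1558/2⌋ × 1102 = 779 × 1102 mm
H2: ⌊1102/2⌋ × 779 = 551 × 779 mm
H3: ⌊779/2⌋ × 551 = 389 × 551 mm
H4: ⌊551/2⌋ × 389 = 275 × 389 mm
H5: ⌊389/2⌋ × 275 = 194 × 275 mm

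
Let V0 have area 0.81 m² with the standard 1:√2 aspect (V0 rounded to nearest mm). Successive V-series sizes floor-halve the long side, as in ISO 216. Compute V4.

Let V0's short side be w mm. w · w√2 = 0.81 m² = 810,000 mm², so w ≈ 756.8 mm and w√2 ≈ 1070.3 mm → V0 = 757 × 1070 mm.
V1: ⌊1070/2⌋ × 757 = 535 × 757 mm
V2: ⌊757/2⌋ × 535 = 378 × 535 mm
V3: ⌊535/2⌋ × 378 = 267 × 378 mm
V4: ⌊378/2⌋ × 267 = 189 × 267 mm

189 × 267 mm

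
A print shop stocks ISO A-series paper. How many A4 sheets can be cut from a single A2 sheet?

4

Each ISO step halves the sheet: 1 × A2 → 2 × A3 → 4 × A4
From A2 to A4 is 2 halving steps: 2^2 = 4.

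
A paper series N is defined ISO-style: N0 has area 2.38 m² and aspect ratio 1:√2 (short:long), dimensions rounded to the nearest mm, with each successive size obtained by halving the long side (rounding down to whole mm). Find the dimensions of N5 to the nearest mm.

Let N0's short side be w mm. w · w√2 = 2.38 m² = 2,380,000 mm², so w ≈ 1297.3 mm and w√2 ≈ 1834.6 mm → N0 = 1297 × 1835 mm.
N1: ⌊1835/2⌋ × 1297 = 917 × 1297 mm
N2: ⌊1297/2⌋ × 917 = 648 × 917 mm
N3: ⌊917/2⌋ × 648 = 458 × 648 mm
N4: ⌊648/2⌋ × 458 = 324 × 458 mm
N5: ⌊458/2⌋ × 324 = 229 × 324 mm

229 × 324 mm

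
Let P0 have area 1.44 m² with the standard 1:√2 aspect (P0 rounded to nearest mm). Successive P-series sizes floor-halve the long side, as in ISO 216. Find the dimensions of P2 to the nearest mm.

Let P0's short side be w mm. w · w√2 = 1.44 m² = 1,440,000 mm², so w ≈ 1009.1 mm and w√2 ≈ 1427.0 mm → P0 = 1009 × 1427 mm.
P1: ⌊1427/2⌋ × 1009 = 713 × 1009 mm
P2: ⌊1009/2⌋ × 713 = 504 × 713 mm

504 × 713 mm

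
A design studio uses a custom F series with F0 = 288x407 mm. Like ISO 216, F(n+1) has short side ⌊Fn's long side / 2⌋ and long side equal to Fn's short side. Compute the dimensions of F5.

50 × 72 mm

F1: ⌊407/2⌋ × 288 = 203 × 288 mm
F2: ⌊288/2⌋ × 203 = 144 × 203 mm
F3: ⌊203/2⌋ × 144 = 101 × 144 mm
F4: ⌊144/2⌋ × 101 = 72 × 101 mm
F5: ⌊101/2⌋ × 72 = 50 × 72 mm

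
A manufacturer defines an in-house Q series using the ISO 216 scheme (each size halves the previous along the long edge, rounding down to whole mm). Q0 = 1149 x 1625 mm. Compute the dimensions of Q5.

203 × 287 mm

Q1: ⌊1625/2⌋ × 1149 = 812 × 1149 mm
Q2: ⌊1149/2⌋ × 812 = 574 × 812 mm
Q3: ⌊812/2⌋ × 574 = 406 × 574 mm
Q4: ⌊574/2⌋ × 406 = 287 × 406 mm
Q5: ⌊406/2⌋ × 287 = 203 × 287 mm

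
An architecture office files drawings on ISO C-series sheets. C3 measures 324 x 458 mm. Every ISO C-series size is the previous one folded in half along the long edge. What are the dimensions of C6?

C4: ⌊458/2⌋ × 324 = 229 × 324 mm
C5: ⌊324/2⌋ × 229 = 162 × 229 mm
C6: ⌊229/2⌋ × 162 = 114 × 162 mm

114 × 162 mm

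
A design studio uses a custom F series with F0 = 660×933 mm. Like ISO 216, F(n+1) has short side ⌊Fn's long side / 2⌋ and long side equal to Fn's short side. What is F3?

F1: ⌊933/2⌋ × 660 = 466 × 660 mm
F2: ⌊660/2⌋ × 466 = 330 × 466 mm
F3: ⌊466/2⌋ × 330 = 233 × 330 mm

233 × 330 mm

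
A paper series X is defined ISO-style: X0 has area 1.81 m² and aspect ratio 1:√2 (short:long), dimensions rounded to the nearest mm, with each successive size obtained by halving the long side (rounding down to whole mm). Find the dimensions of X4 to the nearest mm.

282 × 400 mm

Let X0's short side be w mm. w · w√2 = 1.81 m² = 1,810,000 mm², so w ≈ 1131.3 mm and w√2 ≈ 1599.9 mm → X0 = 1131 × 1600 mm.
X1: ⌊1600/2⌋ × 1131 = 800 × 1131 mm
X2: ⌊1131/2⌋ × 800 = 565 × 800 mm
X3: ⌊800/2⌋ × 565 = 400 × 565 mm
X4: ⌊565/2⌋ × 400 = 282 × 400 mm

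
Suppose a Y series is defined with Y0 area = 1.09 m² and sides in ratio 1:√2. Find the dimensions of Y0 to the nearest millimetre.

Let the short side be w mm. Then w · w√2 = 1.09 m² = 1,090,000 mm².
w² = 1,090,000/√2, so w ≈ 877.9 mm; long side = w√2 ≈ 1241.6 mm.

878 × 1242 mm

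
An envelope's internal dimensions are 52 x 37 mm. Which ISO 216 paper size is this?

A9 (37 × 52 mm)

Aspect ratio 52/37 ≈ 1.405 — close to the ISO √2 ≈ 1.414.
In the A-series (A0 area = 1 m²): A9 = 37 × 52 mm.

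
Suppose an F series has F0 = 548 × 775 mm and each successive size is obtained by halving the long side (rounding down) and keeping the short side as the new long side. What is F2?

F1: ⌊775/2⌋ × 548 = 387 × 548 mm
F2: ⌊548/2⌋ × 387 = 274 × 387 mm

274 × 387 mm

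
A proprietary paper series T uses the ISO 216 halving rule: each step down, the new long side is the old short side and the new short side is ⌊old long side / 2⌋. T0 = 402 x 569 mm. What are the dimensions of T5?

T1 = 284 × 402 mm (from T0 by 1 halving).
T2: ⌊402/2⌋ × 284 = 201 × 284 mm
T3: ⌊284/2⌋ × 201 = 142 × 201 mm
T4: ⌊201/2⌋ × 142 = 100 × 142 mm
T5: ⌊142/2⌋ × 100 = 71 × 100 mm

71 × 100 mm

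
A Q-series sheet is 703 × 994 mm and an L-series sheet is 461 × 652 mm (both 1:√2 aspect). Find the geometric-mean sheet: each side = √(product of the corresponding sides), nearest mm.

569 × 805 mm

Short side: √(703 · 461) = √324083 ≈ 569.3 → 569 mm
Long side: √(994 · 652) = √648088 ≈ 805.0 → 805 mm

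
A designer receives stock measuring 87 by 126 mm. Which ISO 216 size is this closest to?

B7 (88 × 125 mm)

Aspect ratio 126/87 ≈ 1.448 (ISO target is √2 ≈ 1.414).
In the B-series (B0 = 1000 × 1414 mm): B7 = 88 × 125 mm.
Off by 2 mm total — nearest standard size.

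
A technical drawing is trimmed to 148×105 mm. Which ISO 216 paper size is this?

A6 (105 × 148 mm)

Aspect ratio 148/105 ≈ 1.410 — close to the ISO √2 ≈ 1.414.
In the A-series (A0 area = 1 m²): A6 = 105 × 148 mm.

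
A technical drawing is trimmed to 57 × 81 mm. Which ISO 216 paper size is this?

C8 (57 × 81 mm)

Aspect ratio 81/57 ≈ 1.421 — close to the ISO √2 ≈ 1.414.
In the C-series (envelope sizes, between A and B): C8 = 57 × 81 mm.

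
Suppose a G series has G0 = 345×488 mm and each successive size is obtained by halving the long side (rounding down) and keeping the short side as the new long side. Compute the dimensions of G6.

G1 = 244 × 345 mm (from G0 by 1 halving).
G2: ⌊345/2⌋ × 244 = 172 × 244 mm
G3: ⌊244/2⌋ × 172 = 122 × 172 mm
G4: ⌊172/2⌋ × 122 = 86 × 122 mm
G5: ⌊122/2⌋ × 86 = 61 × 86 mm
G6: ⌊86/2⌋ × 61 = 43 × 61 mm

43 × 61 mm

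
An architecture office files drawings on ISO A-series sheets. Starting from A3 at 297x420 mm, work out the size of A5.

A4: ⌊420/2⌋ × 297 = 210 × 297 mm
A5: ⌊297/2⌋ × 210 = 148 × 210 mm

148 × 210 mm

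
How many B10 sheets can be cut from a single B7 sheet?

B7 = 88 × 125 mm; B10 = 31 × 44 mm.
Each halving step doubles the count; 3 steps from B7 to B10.
2^3 = 8.

8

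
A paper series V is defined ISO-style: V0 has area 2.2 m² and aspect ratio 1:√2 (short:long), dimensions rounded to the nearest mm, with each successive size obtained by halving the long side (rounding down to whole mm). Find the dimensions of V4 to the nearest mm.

311 × 441 mm

Let V0's short side be w mm. w · w√2 = 2.2 m² = 2,200,000 mm², so w ≈ 1247.3 mm and w√2 ≈ 1763.9 mm → V0 = 1247 × 1764 mm.
V1: ⌊1764/2⌋ × 1247 = 882 × 1247 mm
V2: ⌊1247/2⌋ × 882 = 623 × 882 mm
V3: ⌊882/2⌋ × 623 = 441 × 623 mm
V4: ⌊623/2⌋ × 441 = 311 × 441 mm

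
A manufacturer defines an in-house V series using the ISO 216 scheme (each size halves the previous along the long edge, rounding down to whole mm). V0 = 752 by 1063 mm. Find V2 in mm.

V1: ⌊1063/2⌋ × 752 = 531 × 752 mm
V2: ⌊752/2⌋ × 531 = 376 × 531 mm

376 × 531 mm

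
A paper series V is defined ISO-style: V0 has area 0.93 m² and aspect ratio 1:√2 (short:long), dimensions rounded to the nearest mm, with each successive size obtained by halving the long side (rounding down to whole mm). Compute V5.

Let V0's short side be w mm. w · w√2 = 0.93 m² = 930,000 mm², so w ≈ 810.9 mm and w√2 ≈ 1146.8 mm → V0 = 811 × 1147 mm.
V1: ⌊1147/2⌋ × 811 = 573 × 811 mm
V2: ⌊811/2⌋ × 573 = 405 × 573 mm
V3: ⌊573/2⌋ × 405 = 286 × 405 mm
V4: ⌊405/2⌋ × 286 = 202 × 286 mm
V5: ⌊286/2⌋ × 202 = 143 × 202 mm

143 × 202 mm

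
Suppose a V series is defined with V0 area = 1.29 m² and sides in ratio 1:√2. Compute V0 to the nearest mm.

955 × 1351 mm

Let the short side be w mm. Then w · w√2 = 1.29 m² = 1,290,000 mm².
w² = 1,290,000/√2, so w ≈ 955.1 mm; long side = w√2 ≈ 1350.7 mm.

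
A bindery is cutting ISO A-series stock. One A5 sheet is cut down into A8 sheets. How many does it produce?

8

Each ISO step halves the sheet: 1 × A5 → 2 × A6 → 4 × A7 → 8 × A8
From A5 to A8 is 3 halving steps: 2^3 = 8.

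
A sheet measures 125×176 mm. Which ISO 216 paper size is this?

B6 (125 × 176 mm)

Aspect ratio 176/125 ≈ 1.408 — close to the ISO √2 ≈ 1.414.
In the B-series (B0 = 1000 × 1414 mm): B6 = 125 × 176 mm.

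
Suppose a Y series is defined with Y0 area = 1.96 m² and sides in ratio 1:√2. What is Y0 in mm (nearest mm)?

1177 × 1665 mm

Let the short side be w mm. Then w · w√2 = 1.96 m² = 1,960,000 mm².
w² = 1,960,000/√2, so w ≈ 1177.3 mm; long side = w√2 ≈ 1664.9 mm.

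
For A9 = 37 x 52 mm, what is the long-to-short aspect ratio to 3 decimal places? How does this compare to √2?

52 / 37 = 1.405
ISO 216 targets √2 ≈ 1.414; the -0.009 deviation is from mm rounding.

1.405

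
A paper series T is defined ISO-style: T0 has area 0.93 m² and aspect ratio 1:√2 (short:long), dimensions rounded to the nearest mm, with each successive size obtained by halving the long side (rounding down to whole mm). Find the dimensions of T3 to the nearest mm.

286 × 405 mm

Let T0's short side be w mm. w · w√2 = 0.93 m² = 930,000 mm², so w ≈ 810.9 mm and w√2 ≈ 1146.8 mm → T0 = 811 × 1147 mm.
T1: ⌊1147/2⌋ × 811 = 573 × 811 mm
T2: ⌊811/2⌋ × 573 = 405 × 573 mm
T3: ⌊573/2⌋ × 405 = 286 × 405 mm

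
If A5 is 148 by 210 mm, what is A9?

37 × 52 mm

A6: ⌊210/2⌋ × 148 = 105 × 148 mm
A7: ⌊148/2⌋ × 105 = 74 × 105 mm
A8: ⌊105/2⌋ × 74 = 52 × 74 mm
A9: ⌊74/2⌋ × 52 = 37 × 52 mm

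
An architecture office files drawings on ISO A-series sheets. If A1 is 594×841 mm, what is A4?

210 × 297 mm

A2: ⌊841/2⌋ × 594 = 420 × 594 mm
A3: ⌊594/2⌋ × 420 = 297 × 420 mm
A4: ⌊420/2⌋ × 297 = 210 × 297 mm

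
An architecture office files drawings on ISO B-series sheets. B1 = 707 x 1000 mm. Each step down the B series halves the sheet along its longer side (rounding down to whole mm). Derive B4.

250 × 353 mm

B2: ⌊1000/2⌋ × 707 = 500 × 707 mm
B3: ⌊707/2⌋ × 500 = 353 × 500 mm
B4: ⌊500/2⌋ × 353 = 250 × 353 mm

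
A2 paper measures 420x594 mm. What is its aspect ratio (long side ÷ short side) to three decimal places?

1.414

594 / 420 = 1.414
Matches √2 ≈ 1.414 — the ISO 216 defining ratio.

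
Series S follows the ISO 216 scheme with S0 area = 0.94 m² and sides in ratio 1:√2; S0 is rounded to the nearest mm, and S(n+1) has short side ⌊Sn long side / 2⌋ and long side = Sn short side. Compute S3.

Let S0's short side be w mm. w · w√2 = 0.94 m² = 940,000 mm², so w ≈ 815.3 mm and w√2 ≈ 1153.0 mm → S0 = 815 × 1153 mm.
S1: ⌊1153/2⌋ × 815 = 576 × 815 mm
S2: ⌊815/2⌋ × 576 = 407 × 576 mm
S3: ⌊576/2⌋ × 407 = 288 × 407 mm

288 × 407 mm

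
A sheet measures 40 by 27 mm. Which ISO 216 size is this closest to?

C10 (28 × 40 mm)

Aspect ratio 40/27 ≈ 1.481 (ISO target is √2 ≈ 1.414).
In the C-series (envelope sizes, between A and B): C10 = 28 × 40 mm.
Off by 1 mm total — nearest standard size.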